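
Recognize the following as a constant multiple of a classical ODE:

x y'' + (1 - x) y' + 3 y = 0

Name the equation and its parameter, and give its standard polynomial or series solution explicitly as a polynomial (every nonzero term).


The equation is already in a standard form:  x y'' + (1 - x) y' + 3 y = 0.
This matches the Laguerre equation x y'' + (1 - x) y' + n y = 0 with n = 3; the polynomial solution is L_3(x).
With y = sum_k a_k x^k, matching x^k gives (k+1)k a_{k+1} + (k+1) a_{k+1} - k a_k + n a_k = 0, i.e. (k+1)^2 a_{k+1} = (k - n) a_k = (k - 3) a_k. The right side vanishes at k = 3, so the series terminates at degree 3.
Standard normalization L_n(0) = 1 gives a_0 = 1. Work upward with a_{k+1} = (k - 3) a_k / (k+1)^2:
  a_1 = (0 - 3)(1) / 1^2 = -3/1 = -3
  a_2 = (1 - 3)(-3) / 2^2 = 6/4 = 3/2
  a_3 = (2 - 3)(3/2) / 3^2 = (-3/2)/9 = -1/6
Hence L_3(x) = -x^3/6 + 3 x^2/2 - 3 x + 1.

L_3(x); series = -x^3/6 + 3 x^2/2 - 3 x + 1


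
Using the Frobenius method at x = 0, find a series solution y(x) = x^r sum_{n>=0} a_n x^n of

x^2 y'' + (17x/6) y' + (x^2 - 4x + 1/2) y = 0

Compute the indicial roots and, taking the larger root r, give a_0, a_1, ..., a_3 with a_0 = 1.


Write in Frobenius form y'' + (p(x)/x) y' + (q(x)/x^2) y = 0:
  p(x) = 17/6,  q(x) = x^2 - 4x + 1/2.
Indicial equation: r(r-1) + (17/6) r + (1/2) = 0 -> roots r_1 = -1/3, r_2 = -3/2.
Take r = r_1 = -1/3. Let y(x) = x^r sum_{n>=0} a_n x^n with a_0 = 1.
Substitute y = x^r sum a_n x^n and match x^{r+n}. The recurrence is
  D(n) a_n - 4 a_{n-1} + 1 a_{n-2} = 0,  where D(n) = (r+n)(r+n-1) + (17/6)(r+n) + (1/2).
  a_n = [4 a_{n-1} - 1 a_{n-2}] / D(n).
Since the indicial polynomial factors as (r - r_1)(r - r_2), D(n) = (r_1 + n - r_1)(r_1 + n - r_2) = n(n + 7/6).
Evaluating step by step (a_0 = 1):
  n = 1: D(1) = 1(1 + 7/6) = 13/6; numerator = 4(1) = 4; a_1 = (4)/(13/6) = 24/13
  n = 2: D(2) = 2(2 + 7/6) = 19/3; numerator = 4(24/13) - 1(1) = 83/13; a_2 = (83/13)/(19/3) = 249/247
  n = 3: D(3) = 3(3 + 7/6) = 25/2; numerator = 4(249/247) - 1(24/13) = 540/247; a_3 = (540/247)/(25/2) = 216/1235

r = -1/3; a_0 = 1; a_1 = 24/13; a_2 = 249/247; a_3 = 216/1235


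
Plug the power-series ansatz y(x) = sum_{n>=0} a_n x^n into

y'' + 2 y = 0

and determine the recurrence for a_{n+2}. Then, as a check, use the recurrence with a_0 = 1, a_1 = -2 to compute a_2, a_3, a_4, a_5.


Substitute y = sum_n a_n x^n into y'' + (const) y = 0.
y''(x) = sum_{n>=0} (n+2)(n+1) a_{n+2} x^n.
The ODE becomes sum_n [(n+2)(n+1) a_{n+2} + 2 a_n] x^n = 0.
Setting each coefficient to zero gives the recurrence:
  (n+2)(n+1) a_{n+2} + 2 a_n = 0,
  a_{n+2} = -2 / ((n+1)(n+2)) a_n.

Check with a_0 = 1, a_1 = -2 (apply the recurrence for n = 0, 1, 2, 3): a_0 = 1, a_1 = -2, a_2 = -1, a_3 = 2/3, a_4 = 1/6, a_5 = -1/15.

a_{n+2} = -2/((n+1)(n+2)) * a_n; check: a_0 = 1, a_1 = -2, a_2 = -1, a_3 = 2/3, a_4 = 1/6, a_5 = -1/15


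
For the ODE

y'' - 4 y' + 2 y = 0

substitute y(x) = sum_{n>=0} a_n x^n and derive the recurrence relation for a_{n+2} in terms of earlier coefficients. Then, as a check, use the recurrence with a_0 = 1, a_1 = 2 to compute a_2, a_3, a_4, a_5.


Substitute y = sum_n a_n x^n.
y''(x) has coefficient (n+2)(n+1) a_{n+2} at x^n;
-4 y'(x) has coefficient -4 (n+1) a_{n+1} at x^n;
2 y(x) has coefficient 2 a_n at x^n.
Matching x^n: (n+2)(n+1) a_{n+2} - 4 (n+1) a_{n+1} + 2 a_n = 0.
Thus a_{n+2} = [4 (n+1) a_{n+1} - 2 a_n] / ((n+1)(n+2)).

Check with a_0 = 1, a_1 = 2 (apply the recurrence for n = 0, 1, 2, 3): a_0 = 1, a_1 = 2, a_2 = 3, a_3 = 10/3, a_4 = 17/6, a_5 = 29/15.

a_(n+2) = [4 (n+1) a_(n+1) - 2 a_n] / ((n+1)(n+2)); check: a_0 = 1, a_1 = 2, a_2 = 3, a_3 = 10/3, a_4 = 17/6, a_5 = 29/15


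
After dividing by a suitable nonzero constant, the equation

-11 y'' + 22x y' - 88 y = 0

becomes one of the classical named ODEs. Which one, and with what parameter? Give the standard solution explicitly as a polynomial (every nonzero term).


All three coefficients share the factor -11; dividing through by -11 gives  y'' - 2x y' + 8 y = 0.
This matches the Hermite equation y'' - 2x y' + 2n y = 0 with 2n = 8, so n = 4; the polynomial solution is H_4(x).
With y = sum_k a_k x^k, matching x^k gives (k+2)(k+1) a_{k+2} = 2(k - n) a_k = 2(k - 4) a_k. The right side vanishes at k = 4, so the series with the parity of 4 terminates at degree 4.
Standard normalization: leading coefficient of H_n is 2^n, so a_4 = 2^4 = 16. Work downward with a_k = (k+1)(k+2) a_{k+2} / (2(k - n)):
  a_2 = (3)(4)(16) / (2(2 - 4)) = 192/(-4) = -48
  a_0 = (1)(2)(-48) / (2(0 - 4)) = -96/(-8) = 12
Hence H_4(x) = 16 x^4 - 48 x^2 + 12.

H_4(x); series = 16 x^4 - 48 x^2 + 12


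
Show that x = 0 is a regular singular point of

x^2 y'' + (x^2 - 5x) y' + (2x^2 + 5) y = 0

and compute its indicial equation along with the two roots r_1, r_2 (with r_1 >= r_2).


Divide by x^2 to reach normal form y'' + P_1(x) y' + P_2(x) y = 0 with P_1(x) = 1 - 5/x and P_2(x) = 2 + 5/x^2.
x = 0 is a singular point because the y'-coefficient 1 - 5/x has a pole at x = 0 and the y-coefficient 2 + 5/x^2 has a pole at x = 0.
It is a regular singular point because x P_1(x) = p(x) = x - 5 and x^2 P_2(x) = q(x) = 2x^2 + 5 are polynomials, hence analytic at x = 0.
p(0) = -5,  q(0) = 5.
Indicial equation: r(r-1) + p(0) r + q(0) = 0, i.e. r^2 + (p(0) - 1) r + q(0) = 0, i.e. r^2 - 6 r + 5 = 0.
Discriminant: (-6)^2 - 4(5) = 16, so r = (6 ± 4)/2.
Solving: r_1 = 5, r_2 = 1.

indicial: r^2 - 6 r + 5 = 0; roots r_1 = 5, r_2 = 1


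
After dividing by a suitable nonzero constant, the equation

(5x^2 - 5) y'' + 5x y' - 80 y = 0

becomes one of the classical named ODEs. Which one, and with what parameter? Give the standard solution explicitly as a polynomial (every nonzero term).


All three coefficients share the factor -5; dividing through by -5 gives  (1 - x^2) y'' - x y' + 16 y = 0.
This matches the Chebyshev equation (1 - x^2) y'' - x y' + n^2 y = 0 (note the -x y' term, not -2x y') with n^2 = 16, so n = 4; the polynomial solution is T_4(x).
With y = sum_k a_k x^k, matching x^k gives (k+2)(k+1) a_{k+2} = (k^2 - n^2) a_k = (k - 4)(k + 4) a_k. The right side vanishes at k = 4, so the series with the parity of 4 terminates at degree 4.
Standard normalization: leading coefficient of T_n is 2^(n-1), so a_4 = 2^3 = 8. Work downward with a_k = (k+1)(k+2) a_{k+2} / ((k - 4)(k + 4)):
  a_2 = (3)(4)(8) / ((2 - 4)(2 + 4)) = 96/(-12) = -8
  a_0 = (1)(2)(-8) / ((0 - 4)(0 + 4)) = -16/(-16) = 1
Hence T_4(x) = 8 x^4 - 8 x^2 + 1.

T_4(x); series = 8 x^4 - 8 x^2 + 1


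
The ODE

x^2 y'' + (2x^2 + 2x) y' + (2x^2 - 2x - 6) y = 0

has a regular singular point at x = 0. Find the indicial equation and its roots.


Divide by x^2 to reach normal form y'' + P_1(x) y' + P_2(x) y = 0 with P_1(x) = 2 + 2/x and P_2(x) = 2 - 2/x - 6/x^2.
x = 0 is a singular point because the y'-coefficient 2 + 2/x has a pole at x = 0 and the y-coefficient 2 - 2/x - 6/x^2 has a pole at x = 0.
It is a regular singular point because x P_1(x) = p(x) = 2x + 2 and x^2 P_2(x) = q(x) = 2x^2 - 2x - 6 are polynomials, hence analytic at x = 0.
p(0) = 2,  q(0) = -6.
Indicial equation: r(r-1) + p(0) r + q(0) = 0, i.e. r^2 + (p(0) - 1) r + q(0) = 0, i.e. r^2 + 1 r - 6 = 0.
Discriminant: (1)^2 - 4(-6) = 25, so r = (-1 ± 5)/2.
Solving: r_1 = 2, r_2 = -3.

indicial: r^2 + 1 r - 6 = 0; roots r_1 = 2, r_2 = -3


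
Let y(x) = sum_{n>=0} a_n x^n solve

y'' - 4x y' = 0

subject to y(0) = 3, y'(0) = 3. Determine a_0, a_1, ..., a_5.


Ansatz: y(x) = sum_{n>=0} a_n x^n, so y'(x) = sum_{n>=1} n a_n x^(n-1) and y''(x) = sum_{n>=2} n(n-1) a_n x^(n-2).
Substitute into P(x) y'' + Q(x) y' + R(x) y = 0 with P(x) = 1, Q(x) = -4x, R(x) = 0, and match powers of x.
Initial conditions: a_0 = 3, a_1 = 3.
Setting the coefficient of each power of x to zero and solving order by order (substituting the coefficients already found):
  x^0: 2 a_2 = 0  ->  a_2 = 0
  x^1: 6 a_3 - 4 a_1 = 0  ->  6 a_3 = 4 a_1 = 12  ->  a_3 = 2
  x^2: 12 a_4 - 8 a_2 = 0  ->  12 a_4 = 8 a_2 = 0  ->  a_4 = 0
  x^3: 20 a_5 - 12 a_3 = 0  ->  20 a_5 = 12 a_3 = 24  ->  a_5 = 6/5
Truncated series: y(x) = 3 + 3 x + 2 x^3 + (6/5) x^5 + O(x^6).

a_0 = 3; a_1 = 3; a_2 = 0; a_3 = 2; a_4 = 0; a_5 = 6/5


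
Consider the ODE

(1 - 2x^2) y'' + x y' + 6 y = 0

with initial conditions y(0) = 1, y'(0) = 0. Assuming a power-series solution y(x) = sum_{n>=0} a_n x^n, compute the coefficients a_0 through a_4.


Ansatz: y(x) = sum_{n>=0} a_n x^n, so y'(x) = sum_{n>=1} n a_n x^(n-1) and y''(x) = sum_{n>=2} n(n-1) a_n x^(n-2).
Substitute into P(x) y'' + Q(x) y' + R(x) y = 0 with P(x) = 1 - 2x^2, Q(x) = x, R(x) = 6, and match powers of x.
Initial conditions: a_0 = 1, a_1 = 0.
Setting the coefficient of each power of x to zero and solving order by order (substituting the coefficients already found):
  x^0: 2 a_2 + 6 a_0 = 0  ->  2 a_2 = -6 a_0 = -6  ->  a_2 = -3
  x^1: 6 a_3 + 7 a_1 = 0  ->  6 a_3 = -7 a_1 = 0  ->  a_3 = 0
  x^2: 12 a_4 + 4 a_2 = 0  ->  12 a_4 = -4 a_2 = 12  ->  a_4 = 1
Truncated series: y(x) = 1 - 3 x^2 + x^4 + O(x^5).

a_0 = 1; a_1 = 0; a_2 = -3; a_3 = 0; a_4 = 1


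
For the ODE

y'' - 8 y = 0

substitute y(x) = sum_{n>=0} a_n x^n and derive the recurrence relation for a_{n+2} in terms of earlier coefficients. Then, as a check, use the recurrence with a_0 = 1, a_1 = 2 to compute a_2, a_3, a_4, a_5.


Substitute y = sum_n a_n x^n into y'' + (const) y = 0.
y''(x) = sum_{n>=0} (n+2)(n+1) a_{n+2} x^n.
The ODE becomes sum_n [(n+2)(n+1) a_{n+2} - 8 a_n] x^n = 0.
Setting each coefficient to zero gives the recurrence:
  (n+2)(n+1) a_{n+2} - 8 a_n = 0,
  a_{n+2} = 8 / ((n+1)(n+2)) a_n.

Check with a_0 = 1, a_1 = 2 (apply the recurrence for n = 0, 1, 2, 3): a_0 = 1, a_1 = 2, a_2 = 4, a_3 = 8/3, a_4 = 8/3, a_5 = 16/15.

a_{n+2} = 8/((n+1)(n+2)) * a_n; check: a_0 = 1, a_1 = 2, a_2 = 4, a_3 = 8/3, a_4 = 8/3, a_5 = 16/15


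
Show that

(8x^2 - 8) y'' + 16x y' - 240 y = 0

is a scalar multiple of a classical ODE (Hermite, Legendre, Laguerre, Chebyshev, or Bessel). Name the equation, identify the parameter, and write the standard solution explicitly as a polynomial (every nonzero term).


All three coefficients share the factor -8; dividing through by -8 gives  (1 - x^2) y'' - 2x y' + 30 y = 0.
This matches the Legendre equation (1 - x^2) y'' - 2x y' + n(n+1) y = 0 (note the -2x y' term) with n(n+1) = 30, so n = 5; the polynomial solution is P_5(x).
With y = sum_k a_k x^k, matching x^k gives (k+2)(k+1) a_{k+2} = [k(k+1) - n(n+1)] a_k = (k - 5)(k + 6) a_k. The right side vanishes at k = 5, so the series with the parity of 5 terminates at degree 5.
Standard normalization (P_n(1) = 1): leading coefficient (2n)!/(2^n (n!)^2) = 3628800/(32*14400) = 63/8, so a_5 = 63/8. Work downward with a_k = (k+1)(k+2) a_{k+2} / ((k - 5)(k + 6)):
  a_3 = (4)(5)(63/8) / ((3 - 5)(3 + 6)) = (315/2)/(-18) = -35/4
  a_1 = (2)(3)(-35/4) / ((1 - 5)(1 + 6)) = (-105/2)/(-28) = 15/8
Hence P_5(x) = 63 x^5/8 - 35 x^3/4 + 15 x/8.

P_5(x); series = 63 x^5/8 - 35 x^3/4 + 15 x/8


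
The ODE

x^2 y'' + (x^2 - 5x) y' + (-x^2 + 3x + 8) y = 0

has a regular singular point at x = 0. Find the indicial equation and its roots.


Divide by x^2 to reach normal form y'' + P_1(x) y' + P_2(x) y = 0 with P_1(x) = 1 - 5/x and P_2(x) = -1 + 3/x + 8/x^2.
x = 0 is a singular point because the y'-coefficient 1 - 5/x has a pole at x = 0 and the y-coefficient -1 + 3/x + 8/x^2 has a pole at x = 0.
It is a regular singular point because x P_1(x) = p(x) = x - 5 and x^2 P_2(x) = q(x) = -x^2 + 3x + 8 are polynomials, hence analytic at x = 0.
p(0) = -5,  q(0) = 8.
Indicial equation: r(r-1) + p(0) r + q(0) = 0, i.e. r^2 + (p(0) - 1) r + q(0) = 0, i.e. r^2 - 6 r + 8 = 0.
Discriminant: (-6)^2 - 4(8) = 4, so r = (6 ± 2)/2.
Solving: r_1 = 4, r_2 = 2.

indicial: r^2 - 6 r + 8 = 0; roots r_1 = 4, r_2 = 2


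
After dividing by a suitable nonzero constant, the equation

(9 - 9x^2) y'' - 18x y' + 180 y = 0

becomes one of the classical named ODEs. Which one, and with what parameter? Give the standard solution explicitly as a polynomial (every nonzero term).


All three coefficients share the factor 9; dividing through by 9 gives  (1 - x^2) y'' - 2x y' + 20 y = 0.
This matches the Legendre equation (1 - x^2) y'' - 2x y' + n(n+1) y = 0 (note the -2x y' term) with n(n+1) = 20, so n = 4; the polynomial solution is P_4(x).
With y = sum_k a_k x^k, matching x^k gives (k+2)(k+1) a_{k+2} = [k(k+1) - n(n+1)] a_k = (k - 4)(k + 5) a_k. The right side vanishes at k = 4, so the series with the parity of 4 terminates at degree 4.
Standard normalization (P_n(1) = 1): leading coefficient (2n)!/(2^n (n!)^2) = 40320/(16*576) = 35/8, so a_4 = 35/8. Work downward with a_k = (k+1)(k+2) a_{k+2} / ((k - 4)(k + 5)):
  a_2 = (3)(4)(35/8) / ((2 - 4)(2 + 5)) = (105/2)/(-14) = -15/4
  a_0 = (1)(2)(-15/4) / ((0 - 4)(0 + 5)) = (-15/2)/(-20) = 3/8
Hence P_4(x) = 35 x^4/8 - 15 x^2/4 + 3/8.

P_4(x); series = 35 x^4/8 - 15 x^2/4 + 3/8


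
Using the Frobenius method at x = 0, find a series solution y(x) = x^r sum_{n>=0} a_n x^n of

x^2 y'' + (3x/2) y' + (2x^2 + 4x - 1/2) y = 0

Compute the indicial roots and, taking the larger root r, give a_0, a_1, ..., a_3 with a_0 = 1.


Write in Frobenius form y'' + (p(x)/x) y' + (q(x)/x^2) y = 0:
  p(x) = 3/2,  q(x) = 2x^2 + 4x - 1/2.
Indicial equation: r(r-1) + (3/2) r + (-1/2) = 0 -> roots r_1 = 1/2, r_2 = -1.
Take r = r_1 = 1/2. Let y(x) = x^r sum_{n>=0} a_n x^n with a_0 = 1.
Substitute y = x^r sum a_n x^n and match x^{r+n}. The recurrence is
  D(n) a_n + 4 a_{n-1} + 2 a_{n-2} = 0,  where D(n) = (r+n)(r+n-1) + (3/2)(r+n) + (-1/2).
  a_n = [-4 a_{n-1} - 2 a_{n-2}] / D(n).
Since the indicial polynomial factors as (r - r_1)(r - r_2), D(n) = (r_1 + n - r_1)(r_1 + n - r_2) = n(n + 3/2).
Evaluating step by step (a_0 = 1):
  n = 1: D(1) = 1(1 + 3/2) = 5/2; numerator = -4(1) = -4; a_1 = (-4)/(5/2) = -8/5
  n = 2: D(2) = 2(2 + 3/2) = 7; numerator = -4(-8/5) - 2(1) = 22/5; a_2 = (22/5)/(7) = 22/35
  n = 3: D(3) = 3(3 + 3/2) = 27/2; numerator = -4(22/35) - 2(-8/5) = 24/35; a_3 = (24/35)/(27/2) = 16/315

r = 1/2; a_0 = 1; a_1 = -8/5; a_2 = 22/35; a_3 = 16/315


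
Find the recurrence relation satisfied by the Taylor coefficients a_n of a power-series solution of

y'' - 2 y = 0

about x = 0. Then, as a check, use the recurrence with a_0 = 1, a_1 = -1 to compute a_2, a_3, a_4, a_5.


Substitute y = sum_n a_n x^n into y'' + (const) y = 0.
y''(x) = sum_{n>=0} (n+2)(n+1) a_{n+2} x^n.
The ODE becomes sum_n [(n+2)(n+1) a_{n+2} - 2 a_n] x^n = 0.
Setting each coefficient to zero gives the recurrence:
  (n+2)(n+1) a_{n+2} - 2 a_n = 0,
  a_{n+2} = 2 / ((n+1)(n+2)) a_n.

Check with a_0 = 1, a_1 = -1 (apply the recurrence for n = 0, 1, 2, 3): a_0 = 1, a_1 = -1, a_2 = 1, a_3 = -1/3, a_4 = 1/6, a_5 = -1/30.

a_{n+2} = 2/((n+1)(n+2)) * a_n; check: a_0 = 1, a_1 = -1, a_2 = 1, a_3 = -1/3, a_4 = 1/6, a_5 = -1/30


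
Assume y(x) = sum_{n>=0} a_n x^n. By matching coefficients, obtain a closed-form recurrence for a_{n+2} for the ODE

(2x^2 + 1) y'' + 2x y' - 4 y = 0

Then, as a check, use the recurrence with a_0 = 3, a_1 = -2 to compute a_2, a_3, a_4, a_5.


Substitute y = sum_n a_n x^n.
(1 + 2 x^2) y'' contributes (n+2)(n+1) a_{n+2} + 2 n(n-1) a_n at x^n.
2 x y'(x) contributes 2 n a_n at x^n.
-4 y(x) contributes -4 a_n at x^n.
Matching x^n: (n+2)(n+1) a_{n+2} + (2 n(n-1) + 2 n - 4) a_n = 0.
Thus a_{n+2} = (-2 n(n-1) - 2 n + 4) / ((n+1)(n+2)) * a_n.

Check with a_0 = 3, a_1 = -2 (apply the recurrence for n = 0, 1, 2, 3): a_0 = 3, a_1 = -2, a_2 = 6, a_3 = -2/3, a_4 = -2, a_5 = 7/15.

a_(n+2) = (-2 n(n-1) - 2 n + 4) / ((n+1)(n+2)) * a_n; check: a_0 = 3, a_1 = -2, a_2 = 6, a_3 = -2/3, a_4 = -2, a_5 = 7/15


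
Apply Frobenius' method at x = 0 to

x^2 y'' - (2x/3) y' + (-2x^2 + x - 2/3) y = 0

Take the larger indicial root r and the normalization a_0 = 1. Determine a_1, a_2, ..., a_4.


Write in Frobenius form y'' + (p(x)/x) y' + (q(x)/x^2) y = 0:
  p(x) = -2/3,  q(x) = -2x^2 + x - 2/3.
Indicial equation: r(r-1) + (-2/3) r + (-2/3) = 0 -> roots r_1 = 2, r_2 = -1/3.
Take r = r_1 = 2. Let y(x) = x^r sum_{n>=0} a_n x^n with a_0 = 1.
Substitute y = x^r sum a_n x^n and match x^{r+n}. The recurrence is
  D(n) a_n + 1 a_{n-1} - 2 a_{n-2} = 0,  where D(n) = (r+n)(r+n-1) + (-2/3)(r+n) + (-2/3).
  a_n = [-1 a_{n-1} + 2 a_{n-2}] / D(n).
Since the indicial polynomial factors as (r - r_1)(r - r_2), D(n) = (r_1 + n - r_1)(r_1 + n - r_2) = n(n + 7/3).
Evaluating step by step (a_0 = 1):
  n = 1: D(1) = 1(1 + 7/3) = 10/3; numerator = -1(1) = -1; a_1 = (-1)/(10/3) = -3/10
  n = 2: D(2) = 2(2 + 7/3) = 26/3; numerator = -1(-3/10) + 2(1) = 23/10; a_2 = (23/10)/(26/3) = 69/260
  n = 3: D(3) = 3(3 + 7/3) = 16; numerator = -1(69/260) + 2(-3/10) = -45/52; a_3 = (-45/52)/(16) = -45/832
  n = 4: D(4) = 4(4 + 7/3) = 76/3; numerator = -1(-45/832) + 2(69/260) = 2433/4160; a_4 = (2433/4160)/(76/3) = 7299/316160

r = 2; a_0 = 1; a_1 = -3/10; a_2 = 69/260; a_3 = -45/832; a_4 = 7299/316160


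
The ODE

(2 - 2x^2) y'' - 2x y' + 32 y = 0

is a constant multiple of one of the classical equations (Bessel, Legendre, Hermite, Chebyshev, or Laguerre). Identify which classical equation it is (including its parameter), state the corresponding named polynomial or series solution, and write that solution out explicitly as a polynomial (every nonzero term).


All three coefficients share the factor 2; dividing through by 2 gives  (1 - x^2) y'' - x y' + 16 y = 0.
This matches the Chebyshev equation (1 - x^2) y'' - x y' + n^2 y = 0 (note the -x y' term, not -2x y') with n^2 = 16, so n = 4; the polynomial solution is T_4(x).
With y = sum_k a_k x^k, matching x^k gives (k+2)(k+1) a_{k+2} = (k^2 - n^2) a_k = (k - 4)(k + 4) a_k. The right side vanishes at k = 4, so the series with the parity of 4 terminates at degree 4.
Standard normalization: leading coefficient of T_n is 2^(n-1), so a_4 = 2^3 = 8. Work downward with a_k = (k+1)(k+2) a_{k+2} / ((k - 4)(k + 4)):
  a_2 = (3)(4)(8) / ((2 - 4)(2 + 4)) = 96/(-12) = -8
  a_0 = (1)(2)(-8) / ((0 - 4)(0 + 4)) = -16/(-16) = 1
Hence T_4(x) = 8 x^4 - 8 x^2 + 1.

T_4(x); series = 8 x^4 - 8 x^2 + 1


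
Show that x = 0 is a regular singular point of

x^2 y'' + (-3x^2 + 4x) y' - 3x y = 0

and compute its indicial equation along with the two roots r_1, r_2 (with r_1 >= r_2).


Divide by x^2 to reach normal form y'' + P_1(x) y' + P_2(x) y = 0 with P_1(x) = -3 + 4/x and P_2(x) = -3/x.
x = 0 is a singular point because the y'-coefficient -3 + 4/x has a pole at x = 0 and the y-coefficient -3/x has a pole at x = 0.
It is a regular singular point because x P_1(x) = p(x) = 4 - 3x and x^2 P_2(x) = q(x) = -3x are polynomials, hence analytic at x = 0.
p(0) = 4,  q(0) = 0.
Indicial equation: r(r-1) + p(0) r + q(0) = 0, i.e. r^2 + (p(0) - 1) r + q(0) = 0, i.e. r^2 + 3 r = 0.
Discriminant: (3)^2 - 4(0) = 9, so r = (-3 ± 3)/2.
Solving: r_1 = 0, r_2 = -3.

indicial: r^2 + 3 r = 0; roots r_1 = 0, r_2 = -3


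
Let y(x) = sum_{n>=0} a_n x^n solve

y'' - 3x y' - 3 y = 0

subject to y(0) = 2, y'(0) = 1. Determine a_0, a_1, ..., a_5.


Ansatz: y(x) = sum_{n>=0} a_n x^n, so y'(x) = sum_{n>=1} n a_n x^(n-1) and y''(x) = sum_{n>=2} n(n-1) a_n x^(n-2).
Substitute into P(x) y'' + Q(x) y' + R(x) y = 0 with P(x) = 1, Q(x) = -3x, R(x) = -3, and match powers of x.
Initial conditions: a_0 = 2, a_1 = 1.
Setting the coefficient of each power of x to zero and solving order by order (substituting the coefficients already found):
  x^0: 2 a_2 - 3 a_0 = 0  ->  2 a_2 = 3 a_0 = 6  ->  a_2 = 3
  x^1: 6 a_3 - 6 a_1 = 0  ->  6 a_3 = 6 a_1 = 6  ->  a_3 = 1
  x^2: 12 a_4 - 9 a_2 = 0  ->  12 a_4 = 9 a_2 = 27  ->  a_4 = 9/4
  x^3: 20 a_5 - 12 a_3 = 0  ->  20 a_5 = 12 a_3 = 12  ->  a_5 = 3/5
Truncated series: y(x) = 2 + x + 3 x^2 + x^3 + (9/4) x^4 + (3/5) x^5 + O(x^6).

a_0 = 2; a_1 = 1; a_2 = 3; a_3 = 1; a_4 = 9/4; a_5 = 3/5


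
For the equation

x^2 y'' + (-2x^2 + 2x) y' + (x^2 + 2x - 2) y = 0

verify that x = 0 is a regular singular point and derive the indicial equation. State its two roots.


Divide by x^2 to reach normal form y'' + P_1(x) y' + P_2(x) y = 0 with P_1(x) = -2 + 2/x and P_2(x) = 1 + 2/x - 2/x^2.
x = 0 is a singular point because the y'-coefficient -2 + 2/x has a pole at x = 0 and the y-coefficient 1 + 2/x - 2/x^2 has a pole at x = 0.
It is a regular singular point because x P_1(x) = p(x) = 2 - 2x and x^2 P_2(x) = q(x) = x^2 + 2x - 2 are polynomials, hence analytic at x = 0.
p(0) = 2,  q(0) = -2.
Indicial equation: r(r-1) + p(0) r + q(0) = 0, i.e. r^2 + (p(0) - 1) r + q(0) = 0, i.e. r^2 + 1 r - 2 = 0.
Discriminant: (1)^2 - 4(-2) = 9, so r = (-1 ± 3)/2.
Solving: r_1 = 1, r_2 = -2.

indicial: r^2 + 1 r - 2 = 0; roots r_1 = 1, r_2 = -2


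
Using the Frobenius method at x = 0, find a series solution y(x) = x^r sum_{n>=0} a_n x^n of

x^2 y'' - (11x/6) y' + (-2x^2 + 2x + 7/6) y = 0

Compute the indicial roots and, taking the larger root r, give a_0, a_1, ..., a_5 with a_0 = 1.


Write in Frobenius form y'' + (p(x)/x) y' + (q(x)/x^2) y = 0:
  p(x) = -11/6,  q(x) = -2x^2 + 2x + 7/6.
Indicial equation: r(r-1) + (-11/6) r + (7/6) = 0 -> roots r_1 = 7/3, r_2 = 1/2.
Take r = r_1 = 7/3. Let y(x) = x^r sum_{n>=0} a_n x^n with a_0 = 1.
Substitute y = x^r sum a_n x^n and match x^{r+n}. The recurrence is
  D(n) a_n + 2 a_{n-1} - 2 a_{n-2} = 0,  where D(n) = (r+n)(r+n-1) + (-11/6)(r+n) + (7/6).
  a_n = [-2 a_{n-1} + 2 a_{n-2}] / D(n).
Since the indicial polynomial factors as (r - r_1)(r - r_2), D(n) = (r_1 + n - r_1)(r_1 + n - r_2) = n(n + 11/6).
Evaluating step by step (a_0 = 1):
  n = 1: D(1) = 1(1 + 11/6) = 17/6; numerator = -2(1) = -2; a_1 = (-2)/(17/6) = -12/17
  n = 2: D(2) = 2(2 + 11/6) = 23/3; numerator = -2(-12/17) + 2(1) = 58/17; a_2 = (58/17)/(23/3) = 174/391
  n = 3: D(3) = 3(3 + 11/6) = 29/2; numerator = -2(174/391) + 2(-12/17) = -900/391; a_3 = (-900/391)/(29/2) = -1800/11339
  n = 4: D(4) = 4(4 + 11/6) = 70/3; numerator = -2(-1800/11339) + 2(174/391) = 13692/11339; a_4 = (13692/11339)/(70/3) = 2934/56695
  n = 5: D(5) = 5(5 + 11/6) = 205/6; numerator = -2(2934/56695) + 2(-1800/11339) = -1404/3335; a_5 = (-1404/3335)/(205/6) = -8424/683675

r = 7/3; a_0 = 1; a_1 = -12/17; a_2 = 174/391; a_3 = -1800/11339; a_4 = 2934/56695; a_5 = -8424/683675


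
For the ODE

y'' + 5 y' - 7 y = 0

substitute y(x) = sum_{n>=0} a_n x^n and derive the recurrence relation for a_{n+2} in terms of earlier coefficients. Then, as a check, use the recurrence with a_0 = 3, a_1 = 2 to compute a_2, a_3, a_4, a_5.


Substitute y = sum_n a_n x^n.
y''(x) has coefficient (n+2)(n+1) a_{n+2} at x^n;
5 y'(x) has coefficient 5 (n+1) a_{n+1} at x^n;
-7 y(x) has coefficient -7 a_n at x^n.
Matching x^n: (n+2)(n+1) a_{n+2} + 5 (n+1) a_{n+1} - 7 a_n = 0.
Thus a_{n+2} = [-5 (n+1) a_{n+1} + 7 a_n] / ((n+1)(n+2)).

Check with a_0 = 3, a_1 = 2 (apply the recurrence for n = 0, 1, 2, 3): a_0 = 3, a_1 = 2, a_2 = 11/2, a_3 = -41/6, a_4 = 47/4, a_5 = -1697/120.

a_(n+2) = [-5 (n+1) a_(n+1) + 7 a_n] / ((n+1)(n+2)); check: a_0 = 3, a_1 = 2, a_2 = 11/2, a_3 = -41/6, a_4 = 47/4, a_5 = -1697/120


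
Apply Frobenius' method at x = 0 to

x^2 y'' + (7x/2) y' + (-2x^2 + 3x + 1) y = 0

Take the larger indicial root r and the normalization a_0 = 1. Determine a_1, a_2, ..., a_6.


Write in Frobenius form y'' + (p(x)/x) y' + (q(x)/x^2) y = 0:
  p(x) = 7/2,  q(x) = -2x^2 + 3x + 1.
Indicial equation: r(r-1) + (7/2) r + (1) = 0 -> roots r_1 = -1/2, r_2 = -2.
Take r = r_1 = -1/2. Let y(x) = x^r sum_{n>=0} a_n x^n with a_0 = 1.
Substitute y = x^r sum a_n x^n and match x^{r+n}. The recurrence is
  D(n) a_n + 3 a_{n-1} - 2 a_{n-2} = 0,  where D(n) = (r+n)(r+n-1) + (7/2)(r+n) + (1).
  a_n = [-3 a_{n-1} + 2 a_{n-2}] / D(n).
Since the indicial polynomial factors as (r - r_1)(r - r_2), D(n) = (r_1 + n - r_1)(r_1 + n - r_2) = n(n + 3/2).
Evaluating step by step (a_0 = 1):
  n = 1: D(1) = 1(1 + 3/2) = 5/2; numerator = -3(1) = -3; a_1 = (-3)/(5/2) = -6/5
  n = 2: D(2) = 2(2 + 3/2) = 7; numerator = -3(-6/5) + 2(1) = 28/5; a_2 = (28/5)/(7) = 4/5
  n = 3: D(3) = 3(3 + 3/2) = 27/2; numerator = -3(4/5) + 2(-6/5) = -24/5; a_3 = (-24/5)/(27/2) = -16/45
  n = 4: D(4) = 4(4 + 3/2) = 22; numerator = -3(-16/45) + 2(4/5) = 8/3; a_4 = (8/3)/(22) = 4/33
  n = 5: D(5) = 5(5 + 3/2) = 65/2; numerator = -3(4/33) + 2(-16/45) = -532/495; a_5 = (-532/495)/(65/2) = -1064/32175
  n = 6: D(6) = 6(6 + 3/2) = 45; numerator = -3(-1064/32175) + 2(4/33) = 3664/10725; a_6 = (3664/10725)/(45) = 3664/482625

r = -1/2; a_0 = 1; a_1 = -6/5; a_2 = 4/5; a_3 = -16/45; a_4 = 4/33; a_5 = -1064/32175; a_6 = 3664/482625


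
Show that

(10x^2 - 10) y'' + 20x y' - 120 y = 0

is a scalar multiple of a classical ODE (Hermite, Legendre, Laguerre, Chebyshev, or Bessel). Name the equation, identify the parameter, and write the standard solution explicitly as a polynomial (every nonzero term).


All three coefficients share the factor -10; dividing through by -10 gives  (1 - x^2) y'' - 2x y' + 12 y = 0.
This matches the Legendre equation (1 - x^2) y'' - 2x y' + n(n+1) y = 0 (note the -2x y' term) with n(n+1) = 12, so n = 3; the polynomial solution is P_3(x).
With y = sum_k a_k x^k, matching x^k gives (k+2)(k+1) a_{k+2} = [k(k+1) - n(n+1)] a_k = (k - 3)(k + 4) a_k. The right side vanishes at k = 3, so the series with the parity of 3 terminates at degree 3.
Standard normalization (P_n(1) = 1): leading coefficient (2n)!/(2^n (n!)^2) = 720/(8*36) = 5/2, so a_3 = 5/2. Work downward with a_k = (k+1)(k+2) a_{k+2} / ((k - 3)(k + 4)):
  a_1 = (2)(3)(5/2) / ((1 - 3)(1 + 4)) = 15/(-10) = -3/2
Hence P_3(x) = 5 x^3/2 - 3 x/2.

P_3(x); series = 5 x^3/2 - 3 x/2


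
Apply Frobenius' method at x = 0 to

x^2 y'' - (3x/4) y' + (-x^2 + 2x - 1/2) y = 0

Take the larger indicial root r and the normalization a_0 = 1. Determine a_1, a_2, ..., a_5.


Write in Frobenius form y'' + (p(x)/x) y' + (q(x)/x^2) y = 0:
  p(x) = -3/4,  q(x) = -x^2 + 2x - 1/2.
Indicial equation: r(r-1) + (-3/4) r + (-1/2) = 0 -> roots r_1 = 2, r_2 = -1/4.
Take r = r_1 = 2. Let y(x) = x^r sum_{n>=0} a_n x^n with a_0 = 1.
Substitute y = x^r sum a_n x^n and match x^{r+n}. The recurrence is
  D(n) a_n + 2 a_{n-1} - 1 a_{n-2} = 0,  where D(n) = (r+n)(r+n-1) + (-3/4)(r+n) + (-1/2).
  a_n = [-2 a_{n-1} + 1 a_{n-2}] / D(n).
Since the indicial polynomial factors as (r - r_1)(r - r_2), D(n) = (r_1 + n - r_1)(r_1 + n - r_2) = n(n + 9/4).
Evaluating step by step (a_0 = 1):
  n = 1: D(1) = 1(1 + 9/4) = 13/4; numerator = -2(1) = -2; a_1 = (-2)/(13/4) = -8/13
  n = 2: D(2) = 2(2 + 9/4) = 17/2; numerator = -2(-8/13) + 1(1) = 29/13; a_2 = (29/13)/(17/2) = 58/221
  n = 3: D(3) = 3(3 + 9/4) = 63/4; numerator = -2(58/221) + 1(-8/13) = -252/221; a_3 = (-252/221)/(63/4) = -16/221
  n = 4: D(4) = 4(4 + 9/4) = 25; numerator = -2(-16/221) + 1(58/221) = 90/221; a_4 = (90/221)/(25) = 18/1105
  n = 5: D(5) = 5(5 + 9/4) = 145/4; numerator = -2(18/1105) + 1(-16/221) = -116/1105; a_5 = (-116/1105)/(145/4) = -16/5525

r = 2; a_0 = 1; a_1 = -8/13; a_2 = 58/221; a_3 = -16/221; a_4 = 18/1105; a_5 = -16/5525


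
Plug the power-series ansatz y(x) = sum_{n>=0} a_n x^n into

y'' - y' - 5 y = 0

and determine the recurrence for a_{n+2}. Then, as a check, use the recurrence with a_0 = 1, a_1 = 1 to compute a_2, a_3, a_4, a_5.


Substitute y = sum_n a_n x^n.
y''(x) has coefficient (n+2)(n+1) a_{n+2} at x^n;
-y'(x) has coefficient -(n+1) a_{n+1} at x^n;
-5 y(x) has coefficient -5 a_n at x^n.
Matching x^n: (n+2)(n+1) a_{n+2} - (n+1) a_{n+1} - 5 a_n = 0.
Thus a_{n+2} = [(n+1) a_{n+1} + 5 a_n] / ((n+1)(n+2)).

Check with a_0 = 1, a_1 = 1 (apply the recurrence for n = 0, 1, 2, 3): a_0 = 1, a_1 = 1, a_2 = 3, a_3 = 11/6, a_4 = 41/24, a_5 = 4/5.

a_(n+2) = [(n+1) a_(n+1) + 5 a_n] / ((n+1)(n+2)); check: a_0 = 1, a_1 = 1, a_2 = 3, a_3 = 11/6, a_4 = 41/24, a_5 = 4/5


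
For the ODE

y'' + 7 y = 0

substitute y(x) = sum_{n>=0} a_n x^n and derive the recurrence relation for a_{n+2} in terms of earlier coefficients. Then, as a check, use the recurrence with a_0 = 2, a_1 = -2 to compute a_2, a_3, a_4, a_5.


Substitute y = sum_n a_n x^n into y'' + (const) y = 0.
y''(x) = sum_{n>=0} (n+2)(n+1) a_{n+2} x^n.
The ODE becomes sum_n [(n+2)(n+1) a_{n+2} + 7 a_n] x^n = 0.
Setting each coefficient to zero gives the recurrence:
  (n+2)(n+1) a_{n+2} + 7 a_n = 0,
  a_{n+2} = -7 / ((n+1)(n+2)) a_n.

Check with a_0 = 2, a_1 = -2 (apply the recurrence for n = 0, 1, 2, 3): a_0 = 2, a_1 = -2, a_2 = -7, a_3 = 7/3, a_4 = 49/12, a_5 = -49/60.

a_{n+2} = -7/((n+1)(n+2)) * a_n; check: a_0 = 2, a_1 = -2, a_2 = -7, a_3 = 7/3, a_4 = 49/12, a_5 = -49/60


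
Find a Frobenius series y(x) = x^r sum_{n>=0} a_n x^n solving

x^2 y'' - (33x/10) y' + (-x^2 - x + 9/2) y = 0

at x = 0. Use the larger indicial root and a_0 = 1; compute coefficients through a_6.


Write in Frobenius form y'' + (p(x)/x) y' + (q(x)/x^2) y = 0:
  p(x) = -33/10,  q(x) = -x^2 - x + 9/2.
Indicial equation: r(r-1) + (-33/10) r + (9/2) = 0 -> roots r_1 = 5/2, r_2 = 9/5.
Take r = r_1 = 5/2. Let y(x) = x^r sum_{n>=0} a_n x^n with a_0 = 1.
Substitute y = x^r sum a_n x^n and match x^{r+n}. The recurrence is
  D(n) a_n - 1 a_{n-1} - 1 a_{n-2} = 0,  where D(n) = (r+n)(r+n-1) + (-33/10)(r+n) + (9/2).
  a_n = [1 a_{n-1} + 1 a_{n-2}] / D(n).
Since the indicial polynomial factors as (r - r_1)(r - r_2), D(n) = (r_1 + n - r_1)(r_1 + n - r_2) = n(n + 7/10).
Evaluating step by step (a_0 = 1):
  n = 1: D(1) = 1(1 + 7/10) = 17/10; numerator = 1(1) = 1; a_1 = (1)/(17/10) = 10/17
  n = 2: D(2) = 2(2 + 7/10) = 27/5; numerator = 1(10/17) + 1(1) = 27/17; a_2 = (27/17)/(27/5) = 5/17
  n = 3: D(3) = 3(3 + 7/10) = 111/10; numerator = 1(5/17) + 1(10/17) = 15/17; a_3 = (15/17)/(111/10) = 50/629
  n = 4: D(4) = 4(4 + 7/10) = 94/5; numerator = 1(50/629) + 1(5/17) = 235/629; a_4 = (235/629)/(94/5) = 25/1258
  n = 5: D(5) = 5(5 + 7/10) = 57/2; numerator = 1(25/1258) + 1(50/629) = 125/1258; a_5 = (125/1258)/(57/2) = 125/35853
  n = 6: D(6) = 6(6 + 7/10) = 201/5; numerator = 1(125/35853) + 1(25/1258) = 1675/71706; a_6 = (1675/71706)/(201/5) = 125/215118

r = 5/2; a_0 = 1; a_1 = 10/17; a_2 = 5/17; a_3 = 50/629; a_4 = 25/1258; a_5 = 125/35853; a_6 = 125/215118


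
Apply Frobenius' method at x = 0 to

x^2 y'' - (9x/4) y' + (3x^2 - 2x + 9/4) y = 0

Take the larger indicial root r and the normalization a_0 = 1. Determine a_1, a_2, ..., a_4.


Write in Frobenius form y'' + (p(x)/x) y' + (q(x)/x^2) y = 0:
  p(x) = -9/4,  q(x) = 3x^2 - 2x + 9/4.
Indicial equation: r(r-1) + (-9/4) r + (9/4) = 0 -> roots r_1 = 9/4, r_2 = 1.
Take r = r_1 = 9/4. Let y(x) = x^r sum_{n>=0} a_n x^n with a_0 = 1.
Substitute y = x^r sum a_n x^n and match x^{r+n}. The recurrence is
  D(n) a_n - 2 a_{n-1} + 3 a_{n-2} = 0,  where D(n) = (r+n)(r+n-1) + (-9/4)(r+n) + (9/4).
  a_n = [2 a_{n-1} - 3 a_{n-2}] / D(n).
Since the indicial polynomial factors as (r - r_1)(r - r_2), D(n) = (r_1 + n - r_1)(r_1 + n - r_2) = n(n + 5/4).
Evaluating step by step (a_0 = 1):
  n = 1: D(1) = 1(1 + 5/4) = 9/4; numerator = 2(1) = 2; a_1 = (2)/(9/4) = 8/9
  n = 2: D(2) = 2(2 + 5/4) = 13/2; numerator = 2(8/9) - 3(1) = -11/9; a_2 = (-11/9)/(13/2) = -22/117
  n = 3: D(3) = 3(3 + 5/4) = 51/4; numerator = 2(-22/117) - 3(8/9) = -356/117; a_3 = (-356/117)/(51/4) = -1424/5967
  n = 4: D(4) = 4(4 + 5/4) = 21; numerator = 2(-1424/5967) - 3(-22/117) = 518/5967; a_4 = (518/5967)/(21) = 74/17901

r = 9/4; a_0 = 1; a_1 = 8/9; a_2 = -22/117; a_3 = -1424/5967; a_4 = 74/17901


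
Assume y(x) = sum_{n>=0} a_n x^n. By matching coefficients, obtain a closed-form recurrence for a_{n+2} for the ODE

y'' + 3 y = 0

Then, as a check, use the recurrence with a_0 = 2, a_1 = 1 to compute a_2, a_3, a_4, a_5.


Substitute y = sum_n a_n x^n into y'' + (const) y = 0.
y''(x) = sum_{n>=0} (n+2)(n+1) a_{n+2} x^n.
The ODE becomes sum_n [(n+2)(n+1) a_{n+2} + 3 a_n] x^n = 0.
Setting each coefficient to zero gives the recurrence:
  (n+2)(n+1) a_{n+2} + 3 a_n = 0,
  a_{n+2} = -3 / ((n+1)(n+2)) a_n.

Check with a_0 = 2, a_1 = 1 (apply the recurrence for n = 0, 1, 2, 3): a_0 = 2, a_1 = 1, a_2 = -3, a_3 = -1/2, a_4 = 3/4, a_5 = 3/40.

a_{n+2} = -3/((n+1)(n+2)) * a_n; check: a_0 = 2, a_1 = 1, a_2 = -3, a_3 = -1/2, a_4 = 3/4, a_5 = 3/40


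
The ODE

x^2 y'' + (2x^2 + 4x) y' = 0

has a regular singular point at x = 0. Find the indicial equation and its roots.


Divide by x^2 to reach normal form y'' + P_1(x) y' + P_2(x) y = 0 with P_1(x) = 2 + 4/x and P_2(x) = 0.
x = 0 is a singular point because the y'-coefficient 2 + 4/x has a pole at x = 0.
It is a regular singular point because x P_1(x) = p(x) = 2x + 4 and x^2 P_2(x) = q(x) = 0 are polynomials, hence analytic at x = 0.
p(0) = 4,  q(0) = 0.
Indicial equation: r(r-1) + p(0) r + q(0) = 0, i.e. r^2 + (p(0) - 1) r + q(0) = 0, i.e. r^2 + 3 r = 0.
Discriminant: (3)^2 - 4(0) = 9, so r = (-3 ± 3)/2.
Solving: r_1 = 0, r_2 = -3.

indicial: r^2 + 3 r = 0; roots r_1 = 0, r_2 = -3


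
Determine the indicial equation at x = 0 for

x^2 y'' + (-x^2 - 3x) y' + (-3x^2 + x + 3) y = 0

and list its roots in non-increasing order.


Divide by x^2 to reach normal form y'' + P_1(x) y' + P_2(x) y = 0 with P_1(x) = -1 - 3/x and P_2(x) = -3 + 1/x + 3/x^2.
x = 0 is a singular point because the y'-coefficient -1 - 3/x has a pole at x = 0 and the y-coefficient -3 + 1/x + 3/x^2 has a pole at x = 0.
It is a regular singular point because x P_1(x) = p(x) = -x - 3 and x^2 P_2(x) = q(x) = -3x^2 + x + 3 are polynomials, hence analytic at x = 0.
p(0) = -3,  q(0) = 3.
Indicial equation: r(r-1) + p(0) r + q(0) = 0, i.e. r^2 + (p(0) - 1) r + q(0) = 0, i.e. r^2 - 4 r + 3 = 0.
Discriminant: (-4)^2 - 4(3) = 4, so r = (4 ± 2)/2.
Solving: r_1 = 3, r_2 = 1.

indicial: r^2 - 4 r + 3 = 0; roots r_1 = 3, r_2 = 1


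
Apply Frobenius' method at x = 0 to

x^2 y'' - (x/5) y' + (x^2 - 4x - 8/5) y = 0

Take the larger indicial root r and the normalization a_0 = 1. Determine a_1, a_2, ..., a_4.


Write in Frobenius form y'' + (p(x)/x) y' + (q(x)/x^2) y = 0:
  p(x) = -1/5,  q(x) = x^2 - 4x - 8/5.
Indicial equation: r(r-1) + (-1/5) r + (-8/5) = 0 -> roots r_1 = 2, r_2 = -4/5.
Take r = r_1 = 2. Let y(x) = x^r sum_{n>=0} a_n x^n with a_0 = 1.
Substitute y = x^r sum a_n x^n and match x^{r+n}. The recurrence is
  D(n) a_n - 4 a_{n-1} + 1 a_{n-2} = 0,  where D(n) = (r+n)(r+n-1) + (-1/5)(r+n) + (-8/5).
  a_n = [4 a_{n-1} - 1 a_{n-2}] / D(n).
Since the indicial polynomial factors as (r - r_1)(r - r_2), D(n) = (r_1 + n - r_1)(r_1 + n - r_2) = n(n + 14/5).
Evaluating step by step (a_0 = 1):
  n = 1: D(1) = 1(1 + 14/5) = 19/5; numerator = 4(1) = 4; a_1 = (4)/(19/5) = 20/19
  n = 2: D(2) = 2(2 + 14/5) = 48/5; numerator = 4(20/19) - 1(1) = 61/19; a_2 = (61/19)/(48/5) = 305/912
  n = 3: D(3) = 3(3 + 14/5) = 87/5; numerator = 4(305/912) - 1(20/19) = 65/228; a_3 = (65/228)/(87/5) = 325/19836
  n = 4: D(4) = 4(4 + 14/5) = 136/5; numerator = 4(325/19836) - 1(305/912) = -21335/79344; a_4 = (-21335/79344)/(136/5) = -6275/634752

r = 2; a_0 = 1; a_1 = 20/19; a_2 = 305/912; a_3 = 325/19836; a_4 = -6275/634752


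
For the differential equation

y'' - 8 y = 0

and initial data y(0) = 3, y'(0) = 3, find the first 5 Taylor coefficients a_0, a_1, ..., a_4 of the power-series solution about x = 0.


Ansatz: y(x) = sum_{n>=0} a_n x^n, so y'(x) = sum_{n>=1} n a_n x^(n-1) and y''(x) = sum_{n>=2} n(n-1) a_n x^(n-2).
Substitute into P(x) y'' + Q(x) y' + R(x) y = 0 with P(x) = 1, Q(x) = 0, R(x) = -8, and match powers of x.
Initial conditions: a_0 = 3, a_1 = 3.
Setting the coefficient of each power of x to zero and solving order by order (substituting the coefficients already found):
  x^0: 2 a_2 - 8 a_0 = 0  ->  2 a_2 = 8 a_0 = 24  ->  a_2 = 12
  x^1: 6 a_3 - 8 a_1 = 0  ->  6 a_3 = 8 a_1 = 24  ->  a_3 = 4
  x^2: 12 a_4 - 8 a_2 = 0  ->  12 a_4 = 8 a_2 = 96  ->  a_4 = 8
Truncated series: y(x) = 3 + 3 x + 12 x^2 + 4 x^3 + 8 x^4 + O(x^5).

a_0 = 3; a_1 = 3; a_2 = 12; a_3 = 4; a_4 = 8


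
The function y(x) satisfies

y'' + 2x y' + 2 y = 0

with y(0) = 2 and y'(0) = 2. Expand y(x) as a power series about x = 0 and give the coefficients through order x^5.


Ansatz: y(x) = sum_{n>=0} a_n x^n, so y'(x) = sum_{n>=1} n a_n x^(n-1) and y''(x) = sum_{n>=2} n(n-1) a_n x^(n-2).
Substitute into P(x) y'' + Q(x) y' + R(x) y = 0 with P(x) = 1, Q(x) = 2x, R(x) = 2, and match powers of x.
Initial conditions: a_0 = 2, a_1 = 2.
Setting the coefficient of each power of x to zero and solving order by order (substituting the coefficients already found):
  x^0: 2 a_2 + 2 a_0 = 0  ->  2 a_2 = -2 a_0 = -4  ->  a_2 = -2
  x^1: 6 a_3 + 4 a_1 = 0  ->  6 a_3 = -4 a_1 = -8  ->  a_3 = -4/3
  x^2: 12 a_4 + 6 a_2 = 0  ->  12 a_4 = -6 a_2 = 12  ->  a_4 = 1
  x^3: 20 a_5 + 8 a_3 = 0  ->  20 a_5 = -8 a_3 = 32/3  ->  a_5 = 8/15
Truncated series: y(x) = 2 + 2 x - 2 x^2 - (4/3) x^3 + x^4 + (8/15) x^5 + O(x^6).

a_0 = 2; a_1 = 2; a_2 = -2; a_3 = -4/3; a_4 = 1; a_5 = 8/15


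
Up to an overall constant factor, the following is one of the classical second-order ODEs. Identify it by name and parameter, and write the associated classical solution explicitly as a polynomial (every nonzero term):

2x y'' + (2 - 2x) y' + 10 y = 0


All three coefficients share the factor 2; dividing through by 2 gives  x y'' + (1 - x) y' + 5 y = 0.
This matches the Laguerre equation x y'' + (1 - x) y' + n y = 0 with n = 5; the polynomial solution is L_5(x).
With y = sum_k a_k x^k, matching x^k gives (k+1)k a_{k+1} + (k+1) a_{k+1} - k a_k + n a_k = 0, i.e. (k+1)^2 a_{k+1} = (k - n) a_k = (k - 5) a_k. The right side vanishes at k = 5, so the series terminates at degree 5.
Standard normalization L_n(0) = 1 gives a_0 = 1. Work upward with a_{k+1} = (k - 5) a_k / (k+1)^2:
  a_1 = (0 - 5)(1) / 1^2 = -5/1 = -5
  a_2 = (1 - 5)(-5) / 2^2 = 20/4 = 5
  a_3 = (2 - 5)(5) / 3^2 = -15/9 = -5/3
  a_4 = (3 - 5)(-5/3) / 4^2 = (10/3)/16 = 5/24
  a_5 = (4 - 5)(5/24) / 5^2 = (-5/24)/25 = -1/120
Hence L_5(x) = -x^5/120 + 5 x^4/24 - 5 x^3/3 + 5 x^2 - 5 x + 1.

L_5(x); series = -x^5/120 + 5 x^4/24 - 5 x^3/3 + 5 x^2 - 5 x + 1


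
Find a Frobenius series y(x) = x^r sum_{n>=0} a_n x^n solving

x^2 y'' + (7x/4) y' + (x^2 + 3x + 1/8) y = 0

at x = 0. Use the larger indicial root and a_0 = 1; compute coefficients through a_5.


Write in Frobenius form y'' + (p(x)/x) y' + (q(x)/x^2) y = 0:
  p(x) = 7/4,  q(x) = x^2 + 3x + 1/8.
Indicial equation: r(r-1) + (7/4) r + (1/8) = 0 -> roots r_1 = -1/4, r_2 = -1/2.
Take r = r_1 = -1/4. Let y(x) = x^r sum_{n>=0} a_n x^n with a_0 = 1.
Substitute y = x^r sum a_n x^n and match x^{r+n}. The recurrence is
  D(n) a_n + 3 a_{n-1} + 1 a_{n-2} = 0,  where D(n) = (r+n)(r+n-1) + (7/4)(r+n) + (1/8).
  a_n = [-3 a_{n-1} - 1 a_{n-2}] / D(n).
Since the indicial polynomial factors as (r - r_1)(r - r_2), D(n) = (r_1 + n - r_1)(r_1 + n - r_2) = n(n + 1/4).
Evaluating step by step (a_0 = 1):
  n = 1: D(1) = 1(1 + 1/4) = 5/4; numerator = -3(1) = -3; a_1 = (-3)/(5/4) = -12/5
  n = 2: D(2) = 2(2 + 1/4) = 9/2; numerator = -3(-12/5) - 1(1) = 31/5; a_2 = (31/5)/(9/2) = 62/45
  n = 3: D(3) = 3(3 + 1/4) = 39/4; numerator = -3(62/45) - 1(-12/5) = -26/15; a_3 = (-26/15)/(39/4) = -8/45
  n = 4: D(4) = 4(4 + 1/4) = 17; numerator = -3(-8/45) - 1(62/45) = -38/45; a_4 = (-38/45)/(17) = -38/765
  n = 5: D(5) = 5(5 + 1/4) = 105/4; numerator = -3(-38/765) - 1(-8/45) = 50/153; a_5 = (50/153)/(105/4) = 40/3213

r = -1/4; a_0 = 1; a_1 = -12/5; a_2 = 62/45; a_3 = -8/45; a_4 = -38/765; a_5 = 40/3213


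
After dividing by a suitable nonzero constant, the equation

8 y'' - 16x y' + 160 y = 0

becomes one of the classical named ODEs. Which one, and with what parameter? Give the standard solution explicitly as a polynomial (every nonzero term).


All three coefficients share the factor 8; dividing through by 8 gives  y'' - 2x y' + 20 y = 0.
This matches the Hermite equation y'' - 2x y' + 2n y = 0 with 2n = 20, so n = 10; the polynomial solution is H_10(x).
With y = sum_k a_k x^k, matching x^k gives (k+2)(k+1) a_{k+2} = 2(k - n) a_k = 2(k - 10) a_k. The right side vanishes at k = 10, so the series with the parity of 10 terminates at degree 10.
Standard normalization: leading coefficient of H_n is 2^n, so a_10 = 2^10 = 1024. Work downward with a_k = (k+1)(k+2) a_{k+2} / (2(k - n)):
  a_8 = (9)(10)(1024) / (2(8 - 10)) = 92160/(-4) = -23040
  a_6 = (7)(8)(-23040) / (2(6 - 10)) = -1290240/(-8) = 161280
  a_4 = (5)(6)(161280) / (2(4 - 10)) = 4838400/(-12) = -403200
  a_2 = (3)(4)(-403200) / (2(2 - 10)) = -4838400/(-16) = 302400
  a_0 = (1)(2)(302400) / (2(0 - 10)) = 604800/(-20) = -30240
Hence H_10(x) = 1024 x^10 - 23040 x^8 + 161280 x^6 - 403200 x^4 + 302400 x^2 - 30240.

H_10(x); series = 1024 x^10 - 23040 x^8 + 161280 x^6 - 403200 x^4 + 302400 x^2 - 30240
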